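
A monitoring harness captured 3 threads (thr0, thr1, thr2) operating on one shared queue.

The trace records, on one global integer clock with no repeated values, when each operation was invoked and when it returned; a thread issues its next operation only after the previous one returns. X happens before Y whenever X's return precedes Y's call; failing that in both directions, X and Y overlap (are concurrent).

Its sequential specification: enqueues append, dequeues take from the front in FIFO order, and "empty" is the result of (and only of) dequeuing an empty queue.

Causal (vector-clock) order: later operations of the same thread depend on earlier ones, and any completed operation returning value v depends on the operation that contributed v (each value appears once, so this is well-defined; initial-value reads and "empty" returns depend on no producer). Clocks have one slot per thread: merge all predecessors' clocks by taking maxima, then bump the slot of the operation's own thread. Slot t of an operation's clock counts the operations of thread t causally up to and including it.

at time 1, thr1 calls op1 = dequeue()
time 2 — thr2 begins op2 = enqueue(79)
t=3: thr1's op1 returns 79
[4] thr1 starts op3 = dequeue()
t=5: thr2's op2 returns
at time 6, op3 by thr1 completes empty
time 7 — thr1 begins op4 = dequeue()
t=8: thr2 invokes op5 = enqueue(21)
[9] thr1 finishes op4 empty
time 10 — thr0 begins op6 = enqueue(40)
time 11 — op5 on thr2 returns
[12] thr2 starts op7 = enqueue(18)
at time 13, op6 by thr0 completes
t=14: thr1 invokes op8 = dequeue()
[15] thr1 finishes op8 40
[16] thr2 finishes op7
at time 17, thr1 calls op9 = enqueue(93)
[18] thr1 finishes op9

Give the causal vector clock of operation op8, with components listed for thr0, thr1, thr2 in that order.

(1, 4, 1)

op2 (invocation 2): nothing precedes it; thr2's component alone gives (0, 0, 1)
op6 (invocation 10): nothing precedes it; thr0's component alone gives (1, 0, 0)
merge at op5 (invoked 8): VC(op2)=(0, 0, 1), own-thread bump on thr2 → (0, 0, 2)
merge at op1 (invoked 1): VC(op2)=(0, 0, 1), own-thread bump on thr1 → (0, 1, 1)
merge at op7 (invoked 12): VC(op5)=(0, 0, 2), own-thread bump on thr2 → (0, 0, 3)
merge at op3 (invoked 4): VC(op1)=(0, 1, 1), own-thread bump on thr1 → (0, 2, 1)
merge at op4 (invoked 7): VC(op3)=(0, 2, 1), own-thread bump on thr1 → (0, 3, 1)
merge at op8 (invoked 14): VC(op4)=(0, 3, 1), VC(op6)=(1, 0, 0), own-thread bump on thr1 → (1, 4, 1)
merge at op9 (invoked 17): VC(op8)=(1, 4, 1), own-thread bump on thr1 → (1, 5, 1)
target: VC(op8) = (1, 4, 1)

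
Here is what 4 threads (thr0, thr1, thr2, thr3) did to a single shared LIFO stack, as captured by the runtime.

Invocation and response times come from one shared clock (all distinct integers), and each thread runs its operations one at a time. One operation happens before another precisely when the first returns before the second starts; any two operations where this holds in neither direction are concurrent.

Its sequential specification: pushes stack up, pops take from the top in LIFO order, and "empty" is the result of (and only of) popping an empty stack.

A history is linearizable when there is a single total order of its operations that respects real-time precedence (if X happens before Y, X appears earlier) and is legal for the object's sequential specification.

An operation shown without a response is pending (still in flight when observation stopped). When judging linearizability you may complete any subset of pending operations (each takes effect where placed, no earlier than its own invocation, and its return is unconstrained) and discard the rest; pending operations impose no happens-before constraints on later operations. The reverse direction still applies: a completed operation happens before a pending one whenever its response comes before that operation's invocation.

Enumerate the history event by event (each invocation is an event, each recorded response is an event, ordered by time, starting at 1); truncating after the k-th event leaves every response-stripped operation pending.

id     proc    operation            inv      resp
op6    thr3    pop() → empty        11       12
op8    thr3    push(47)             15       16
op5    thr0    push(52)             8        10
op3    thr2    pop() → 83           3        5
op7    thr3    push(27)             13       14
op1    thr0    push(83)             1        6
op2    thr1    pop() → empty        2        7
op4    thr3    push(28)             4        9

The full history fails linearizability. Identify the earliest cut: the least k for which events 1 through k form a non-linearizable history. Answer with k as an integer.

12

events 1..11 are linearizable, e.g. via op1, op3, op2, op4, op5:
step 1: op1 push(83) — stack <83>
step 2: op3 pop() → 83 — stack <>
step 3: op2 pop() → empty — stack <>
step 4: op4 push(28) — stack <28>
step 5: op5 push(52) — stack <28,52>
once event 12 joins (op6's response, time 12), exhaustive search finds no witness
sample order op1, op2, op3, op4, op5, op6 stalls at step 2 — op2 pop() → empty has no legal effect
sample order op1, op2, op3, op5, op4, op6 stalls at step 2 — op2 pop() → empty has no legal effect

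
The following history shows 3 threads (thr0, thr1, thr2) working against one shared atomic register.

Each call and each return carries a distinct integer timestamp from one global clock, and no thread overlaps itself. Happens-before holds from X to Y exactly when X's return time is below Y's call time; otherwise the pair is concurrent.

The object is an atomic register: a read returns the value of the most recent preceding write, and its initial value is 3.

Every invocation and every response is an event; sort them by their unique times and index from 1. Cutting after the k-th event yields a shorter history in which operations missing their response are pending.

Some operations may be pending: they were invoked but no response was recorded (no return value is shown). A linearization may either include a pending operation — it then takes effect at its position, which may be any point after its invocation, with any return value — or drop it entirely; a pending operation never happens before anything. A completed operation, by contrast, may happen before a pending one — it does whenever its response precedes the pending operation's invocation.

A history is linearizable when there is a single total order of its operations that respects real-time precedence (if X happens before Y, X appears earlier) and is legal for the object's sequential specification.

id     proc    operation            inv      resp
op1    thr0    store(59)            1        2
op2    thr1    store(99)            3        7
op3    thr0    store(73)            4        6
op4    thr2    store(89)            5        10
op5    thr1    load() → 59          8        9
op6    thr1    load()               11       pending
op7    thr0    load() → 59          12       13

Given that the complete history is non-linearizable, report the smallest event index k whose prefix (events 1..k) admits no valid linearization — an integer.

events 1..8 are linearizable, e.g. via op1, op2, op3:
after step 1 (op1 store(59)): value 59
after step 2 (op2 store(99)): value 99
after step 3 (op3 store(73)): value 73
at event 9 (op5's time-9 response) nothing linearizes any more
every completion of the 1 pending operation (op4) was checked; none linearizes
e.g. op1, op2, op3, op5 (pending dropped): illegal at step 4, since op5 load() → 59 cannot apply there
e.g. op1, op3, op2, op5 (pending dropped): illegal at step 4, since op5 load() → 59 cannot apply there

9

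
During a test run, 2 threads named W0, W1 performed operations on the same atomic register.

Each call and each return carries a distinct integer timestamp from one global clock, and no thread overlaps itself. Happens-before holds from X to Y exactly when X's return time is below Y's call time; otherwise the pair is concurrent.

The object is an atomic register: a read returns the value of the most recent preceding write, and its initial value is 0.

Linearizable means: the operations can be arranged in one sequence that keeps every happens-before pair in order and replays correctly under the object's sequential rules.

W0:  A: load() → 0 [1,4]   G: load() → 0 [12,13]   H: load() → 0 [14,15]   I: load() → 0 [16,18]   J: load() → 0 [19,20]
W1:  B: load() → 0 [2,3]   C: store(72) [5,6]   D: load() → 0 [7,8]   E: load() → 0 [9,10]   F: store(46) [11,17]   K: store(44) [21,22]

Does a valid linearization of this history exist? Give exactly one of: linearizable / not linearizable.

events 1..7 are fine; event 8 — the response of D at time 8 — makes the prefix non-linearizable
all 2 real-time-respecting orders fail — 4 completed atomic register operations, no legal replay
take A, B, C, D: step 4 already fails, because D load() → 0 cannot occur there
take B, A, C, D: step 4 already fails, because D load() → 0 cannot occur there

not linearizable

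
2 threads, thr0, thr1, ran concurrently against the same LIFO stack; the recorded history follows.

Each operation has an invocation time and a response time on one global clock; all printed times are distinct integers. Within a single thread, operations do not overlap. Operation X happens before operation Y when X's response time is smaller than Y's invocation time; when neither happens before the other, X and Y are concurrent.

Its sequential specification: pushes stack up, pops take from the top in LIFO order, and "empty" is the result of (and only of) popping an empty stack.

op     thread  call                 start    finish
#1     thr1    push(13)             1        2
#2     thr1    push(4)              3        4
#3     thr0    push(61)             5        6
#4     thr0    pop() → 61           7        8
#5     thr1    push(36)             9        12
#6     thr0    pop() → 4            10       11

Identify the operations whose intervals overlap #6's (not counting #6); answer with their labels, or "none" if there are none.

concurrent with #6 ([10,11]): every op whose interval crosses 10..11
#1 [1,2]: before
#2 [3,4]: before
#3 [5,6]: before
#4 [7,8]: before
#5 [9,12]: concurrent

#5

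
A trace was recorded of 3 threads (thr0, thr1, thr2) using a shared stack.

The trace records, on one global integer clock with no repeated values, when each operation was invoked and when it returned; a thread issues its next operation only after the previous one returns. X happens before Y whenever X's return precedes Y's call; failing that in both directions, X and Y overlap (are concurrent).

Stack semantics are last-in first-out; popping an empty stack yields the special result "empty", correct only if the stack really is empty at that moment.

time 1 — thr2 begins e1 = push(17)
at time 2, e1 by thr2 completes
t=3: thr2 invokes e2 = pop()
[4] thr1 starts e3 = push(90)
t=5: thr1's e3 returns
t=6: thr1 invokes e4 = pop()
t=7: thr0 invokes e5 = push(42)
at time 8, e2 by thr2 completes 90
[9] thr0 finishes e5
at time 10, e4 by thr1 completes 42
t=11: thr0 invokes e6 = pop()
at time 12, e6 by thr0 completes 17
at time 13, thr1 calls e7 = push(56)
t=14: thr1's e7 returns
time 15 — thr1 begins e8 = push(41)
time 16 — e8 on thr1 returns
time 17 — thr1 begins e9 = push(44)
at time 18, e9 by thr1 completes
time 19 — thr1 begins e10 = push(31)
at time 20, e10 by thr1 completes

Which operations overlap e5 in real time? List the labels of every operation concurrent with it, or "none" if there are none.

e2, e4

overlap test against e5 [7,9]: concurrent iff the interval meets 7..9
e1 [1,2]: before
e2 [3,8]: concurrent
e3 [4,5]: before
e4 [6,10]: concurrent
e6 [11,12]: after
e7 [13,14]: after
e8 [15,16]: after
e9 [17,18]: after
e10 [19,20]: after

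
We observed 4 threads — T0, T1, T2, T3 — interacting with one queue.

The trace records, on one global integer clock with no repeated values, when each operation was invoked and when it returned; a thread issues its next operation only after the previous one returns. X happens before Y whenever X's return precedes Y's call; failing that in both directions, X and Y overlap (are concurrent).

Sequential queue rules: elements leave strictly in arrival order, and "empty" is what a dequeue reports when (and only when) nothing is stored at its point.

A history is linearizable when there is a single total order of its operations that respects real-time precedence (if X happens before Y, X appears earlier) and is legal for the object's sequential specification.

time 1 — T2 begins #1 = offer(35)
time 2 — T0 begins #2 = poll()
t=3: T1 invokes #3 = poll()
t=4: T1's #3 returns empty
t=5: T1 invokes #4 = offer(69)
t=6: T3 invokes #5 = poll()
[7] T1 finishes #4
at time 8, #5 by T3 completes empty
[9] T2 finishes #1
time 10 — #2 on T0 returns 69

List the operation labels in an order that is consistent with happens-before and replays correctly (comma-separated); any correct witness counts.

#3, #4, #2, #5, #1

1. #3 poll() → empty, leaving queue <>
2. #4 offer(69), leaving queue <69>
3. #2 poll() → 69, leaving queue <>
4. #5 poll() → empty, leaving queue <>
5. #1 offer(35), leaving queue <35>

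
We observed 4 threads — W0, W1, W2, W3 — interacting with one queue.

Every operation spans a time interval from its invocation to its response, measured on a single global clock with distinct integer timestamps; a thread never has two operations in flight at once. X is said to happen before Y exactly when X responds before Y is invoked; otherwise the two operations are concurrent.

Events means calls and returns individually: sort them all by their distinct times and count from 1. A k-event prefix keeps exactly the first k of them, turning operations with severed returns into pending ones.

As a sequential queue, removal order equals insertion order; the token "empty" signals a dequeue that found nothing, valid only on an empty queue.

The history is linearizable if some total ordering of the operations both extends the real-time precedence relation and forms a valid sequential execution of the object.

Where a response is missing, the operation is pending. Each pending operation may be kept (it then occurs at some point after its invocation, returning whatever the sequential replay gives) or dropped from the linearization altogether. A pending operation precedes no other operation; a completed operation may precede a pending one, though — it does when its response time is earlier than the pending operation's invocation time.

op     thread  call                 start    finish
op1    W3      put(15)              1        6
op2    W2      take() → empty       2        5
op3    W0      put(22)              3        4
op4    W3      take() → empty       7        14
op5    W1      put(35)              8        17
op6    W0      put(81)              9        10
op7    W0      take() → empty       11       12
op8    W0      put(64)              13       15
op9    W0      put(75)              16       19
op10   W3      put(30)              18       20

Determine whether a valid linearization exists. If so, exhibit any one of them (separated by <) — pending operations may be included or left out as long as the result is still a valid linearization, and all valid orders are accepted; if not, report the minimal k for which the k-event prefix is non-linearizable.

not linearizable — minimal violating prefix: 12 events

already the first 12 events (up to op7's response at time 12) admit no linearization; the first 11 still do
all 6 real-time-respecting orders fail — 5 completed queue operations, no legal replay
no completion choice of the 2 pending operations (op4, op5) rescues it — every subset was tried
one such order, op1, op2, op3, op6, op7 (pending dropped), breaks at step 2 where op2 take() → empty is illegal
one such order, op1, op3, op2, op6, op7 (pending dropped), breaks at step 3 where op2 take() → empty is illegal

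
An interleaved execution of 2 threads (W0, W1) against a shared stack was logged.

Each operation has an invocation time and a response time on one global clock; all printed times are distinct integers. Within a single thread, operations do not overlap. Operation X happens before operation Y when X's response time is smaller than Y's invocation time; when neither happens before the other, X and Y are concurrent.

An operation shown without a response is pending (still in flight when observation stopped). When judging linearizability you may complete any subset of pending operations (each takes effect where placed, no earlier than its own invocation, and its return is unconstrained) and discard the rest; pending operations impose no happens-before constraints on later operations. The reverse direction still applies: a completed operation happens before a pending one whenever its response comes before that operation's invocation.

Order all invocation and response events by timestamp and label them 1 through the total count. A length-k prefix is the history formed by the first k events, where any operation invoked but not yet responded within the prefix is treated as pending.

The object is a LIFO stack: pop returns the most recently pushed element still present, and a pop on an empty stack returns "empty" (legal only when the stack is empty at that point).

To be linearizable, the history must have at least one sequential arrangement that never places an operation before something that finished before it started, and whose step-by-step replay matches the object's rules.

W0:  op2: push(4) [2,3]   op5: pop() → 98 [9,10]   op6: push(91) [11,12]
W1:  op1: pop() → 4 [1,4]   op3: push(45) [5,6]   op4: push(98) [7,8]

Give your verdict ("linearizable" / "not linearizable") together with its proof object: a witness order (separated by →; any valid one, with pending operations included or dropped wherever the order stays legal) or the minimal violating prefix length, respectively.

linearizable — witness: op2 → op1 → op3 → op4 → op5 → op6

1. op2 push(4), leaving stack <4>
2. op1 pop() → 4, leaving stack <>
3. op3 push(45), leaving stack <45>
4. op4 push(98), leaving stack <45,98>
5. op5 pop() → 98, leaving stack <45>
6. op6 push(91), leaving stack <45,91>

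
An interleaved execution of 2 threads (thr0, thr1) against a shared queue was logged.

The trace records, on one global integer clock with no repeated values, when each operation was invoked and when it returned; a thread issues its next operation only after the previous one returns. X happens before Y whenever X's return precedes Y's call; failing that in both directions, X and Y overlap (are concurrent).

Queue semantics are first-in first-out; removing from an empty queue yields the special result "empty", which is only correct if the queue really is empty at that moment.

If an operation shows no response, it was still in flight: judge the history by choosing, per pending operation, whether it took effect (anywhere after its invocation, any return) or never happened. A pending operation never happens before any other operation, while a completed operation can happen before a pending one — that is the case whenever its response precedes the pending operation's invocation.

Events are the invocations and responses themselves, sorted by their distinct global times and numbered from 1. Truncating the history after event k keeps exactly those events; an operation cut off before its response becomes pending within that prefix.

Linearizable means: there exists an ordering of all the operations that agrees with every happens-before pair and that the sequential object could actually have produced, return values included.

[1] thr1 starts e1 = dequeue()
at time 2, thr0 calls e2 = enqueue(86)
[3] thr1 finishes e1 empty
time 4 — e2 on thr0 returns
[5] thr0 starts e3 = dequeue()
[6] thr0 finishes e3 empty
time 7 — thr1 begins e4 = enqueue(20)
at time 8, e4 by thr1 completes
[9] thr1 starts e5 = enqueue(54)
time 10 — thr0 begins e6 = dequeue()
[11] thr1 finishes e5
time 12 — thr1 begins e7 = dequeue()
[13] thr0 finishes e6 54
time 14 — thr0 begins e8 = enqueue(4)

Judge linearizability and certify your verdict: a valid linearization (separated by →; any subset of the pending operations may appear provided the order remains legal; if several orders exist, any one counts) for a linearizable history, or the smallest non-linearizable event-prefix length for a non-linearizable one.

the violation lands at event 6, e3's response at time 6: events 1..5 linearize, events 1..6 do not
2 orders of the 3 completed queue ops respect real time; none is legal
one such order, e1, e2, e3, breaks at step 3 where e3 dequeue() → empty is illegal
one such order, e2, e1, e3, breaks at step 2 where e1 dequeue() → empty is illegal

not linearizable — minimal violating prefix: 6 events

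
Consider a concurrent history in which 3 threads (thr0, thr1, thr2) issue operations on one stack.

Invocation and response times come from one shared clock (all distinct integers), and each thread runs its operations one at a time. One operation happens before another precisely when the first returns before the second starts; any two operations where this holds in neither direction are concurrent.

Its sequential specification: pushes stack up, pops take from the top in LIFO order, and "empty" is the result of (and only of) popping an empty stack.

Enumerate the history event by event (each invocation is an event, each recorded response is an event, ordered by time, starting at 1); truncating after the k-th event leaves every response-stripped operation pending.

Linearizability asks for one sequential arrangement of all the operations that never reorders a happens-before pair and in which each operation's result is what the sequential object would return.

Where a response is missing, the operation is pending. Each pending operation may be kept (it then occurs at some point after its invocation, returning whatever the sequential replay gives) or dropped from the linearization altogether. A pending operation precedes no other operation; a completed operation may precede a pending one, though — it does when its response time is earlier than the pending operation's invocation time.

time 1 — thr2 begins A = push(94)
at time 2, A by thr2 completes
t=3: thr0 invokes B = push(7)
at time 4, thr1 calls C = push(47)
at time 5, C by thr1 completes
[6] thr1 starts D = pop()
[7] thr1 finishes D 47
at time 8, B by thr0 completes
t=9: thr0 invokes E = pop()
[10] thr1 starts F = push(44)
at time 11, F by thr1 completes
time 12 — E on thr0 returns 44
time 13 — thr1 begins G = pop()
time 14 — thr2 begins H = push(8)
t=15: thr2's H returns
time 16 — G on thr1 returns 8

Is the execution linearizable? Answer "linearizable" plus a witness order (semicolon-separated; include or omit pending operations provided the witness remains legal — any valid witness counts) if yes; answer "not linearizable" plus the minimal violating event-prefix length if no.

linearizable — witness: A; B; C; D; F; E; H; G

after step 1 (A push(94)): stack <94>
after step 2 (B push(7)): stack <94,7>
after step 3 (C push(47)): stack <94,7,47>
after step 4 (D pop() → 47): stack <94,7>
after step 5 (F push(44)): stack <94,7,44>
after step 6 (E pop() → 44): stack <94,7>
after step 7 (H push(8)): stack <94,7,8>
after step 8 (G pop() → 8): stack <94,7>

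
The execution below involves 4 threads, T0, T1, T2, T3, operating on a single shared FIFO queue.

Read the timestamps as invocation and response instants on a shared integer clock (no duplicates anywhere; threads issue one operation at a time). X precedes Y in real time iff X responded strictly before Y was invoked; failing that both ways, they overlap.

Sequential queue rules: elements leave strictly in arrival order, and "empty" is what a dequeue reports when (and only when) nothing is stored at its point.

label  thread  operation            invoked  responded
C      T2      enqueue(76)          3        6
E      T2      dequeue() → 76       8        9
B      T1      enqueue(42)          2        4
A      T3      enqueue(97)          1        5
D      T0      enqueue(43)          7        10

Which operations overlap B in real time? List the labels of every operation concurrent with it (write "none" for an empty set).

B runs from 2 to 4; window-overlapping ops are concurrent
A [1,5]: concurrent
C [3,6]: concurrent
D [7,10]: after
E [8,9]: after

A, C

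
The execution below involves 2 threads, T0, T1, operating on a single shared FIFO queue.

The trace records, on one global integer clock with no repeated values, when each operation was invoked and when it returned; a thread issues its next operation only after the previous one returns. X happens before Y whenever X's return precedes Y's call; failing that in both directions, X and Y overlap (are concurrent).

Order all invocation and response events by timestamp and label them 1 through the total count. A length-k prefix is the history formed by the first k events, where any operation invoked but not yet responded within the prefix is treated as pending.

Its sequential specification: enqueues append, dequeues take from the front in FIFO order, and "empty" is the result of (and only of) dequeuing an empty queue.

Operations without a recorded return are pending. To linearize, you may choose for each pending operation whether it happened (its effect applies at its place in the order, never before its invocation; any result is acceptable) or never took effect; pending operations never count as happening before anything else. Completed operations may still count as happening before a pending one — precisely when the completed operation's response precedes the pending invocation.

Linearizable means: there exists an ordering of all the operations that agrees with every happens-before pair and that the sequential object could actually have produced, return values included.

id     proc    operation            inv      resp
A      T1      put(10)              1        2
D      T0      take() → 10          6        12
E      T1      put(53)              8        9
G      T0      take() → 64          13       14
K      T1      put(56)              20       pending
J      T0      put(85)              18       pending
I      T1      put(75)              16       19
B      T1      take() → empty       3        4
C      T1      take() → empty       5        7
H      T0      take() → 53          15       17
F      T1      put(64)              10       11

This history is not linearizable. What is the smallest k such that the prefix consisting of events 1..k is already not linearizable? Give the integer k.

a valid linearization of events 1..3 exists, for instance A:
after step 1 (A put(10)): queue <10>
once event 4 joins (B's response, time 4), exhaustive search finds no witness
for example A, B fails at step 2: B take() → empty is not legal there

4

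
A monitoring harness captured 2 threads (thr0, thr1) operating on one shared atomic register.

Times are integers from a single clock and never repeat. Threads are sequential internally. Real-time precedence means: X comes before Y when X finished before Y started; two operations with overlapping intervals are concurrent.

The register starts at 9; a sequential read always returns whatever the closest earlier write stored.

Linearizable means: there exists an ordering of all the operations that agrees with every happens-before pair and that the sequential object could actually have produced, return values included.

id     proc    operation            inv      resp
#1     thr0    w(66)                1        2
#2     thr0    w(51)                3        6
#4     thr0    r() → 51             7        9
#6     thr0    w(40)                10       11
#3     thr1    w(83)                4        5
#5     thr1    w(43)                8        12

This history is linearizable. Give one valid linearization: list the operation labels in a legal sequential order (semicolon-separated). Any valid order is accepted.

#1; #3; #2; #4; #5; #6

step 1: #1 w(66) — value 66
step 2: #3 w(83) — value 83
step 3: #2 w(51) — value 51
step 4: #4 r() → 51 — value 51
step 5: #5 w(43) — value 43
step 6: #6 w(40) — value 40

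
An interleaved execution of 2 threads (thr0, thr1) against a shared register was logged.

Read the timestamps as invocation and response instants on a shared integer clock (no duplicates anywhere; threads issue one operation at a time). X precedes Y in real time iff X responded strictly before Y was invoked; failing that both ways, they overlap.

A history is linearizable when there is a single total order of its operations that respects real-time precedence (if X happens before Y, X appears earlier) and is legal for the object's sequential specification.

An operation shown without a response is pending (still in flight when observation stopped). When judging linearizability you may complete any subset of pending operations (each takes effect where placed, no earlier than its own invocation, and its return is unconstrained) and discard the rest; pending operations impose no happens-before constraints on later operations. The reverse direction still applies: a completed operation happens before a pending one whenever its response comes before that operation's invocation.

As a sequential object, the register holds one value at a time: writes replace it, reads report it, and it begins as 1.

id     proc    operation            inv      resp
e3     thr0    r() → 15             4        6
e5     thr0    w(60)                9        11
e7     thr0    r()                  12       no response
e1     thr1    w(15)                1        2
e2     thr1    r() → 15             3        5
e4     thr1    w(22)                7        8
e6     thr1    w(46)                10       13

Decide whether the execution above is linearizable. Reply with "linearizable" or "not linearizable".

linearizable

a witness: e1, e2, e3, e4, e5, e6
1. e1 w(15), leaving value 15
2. e2 r() → 15, leaving value 15
3. e3 r() → 15, leaving value 15
4. e4 w(22), leaving value 22
5. e5 w(60), leaving value 60
6. e6 w(46), leaving value 46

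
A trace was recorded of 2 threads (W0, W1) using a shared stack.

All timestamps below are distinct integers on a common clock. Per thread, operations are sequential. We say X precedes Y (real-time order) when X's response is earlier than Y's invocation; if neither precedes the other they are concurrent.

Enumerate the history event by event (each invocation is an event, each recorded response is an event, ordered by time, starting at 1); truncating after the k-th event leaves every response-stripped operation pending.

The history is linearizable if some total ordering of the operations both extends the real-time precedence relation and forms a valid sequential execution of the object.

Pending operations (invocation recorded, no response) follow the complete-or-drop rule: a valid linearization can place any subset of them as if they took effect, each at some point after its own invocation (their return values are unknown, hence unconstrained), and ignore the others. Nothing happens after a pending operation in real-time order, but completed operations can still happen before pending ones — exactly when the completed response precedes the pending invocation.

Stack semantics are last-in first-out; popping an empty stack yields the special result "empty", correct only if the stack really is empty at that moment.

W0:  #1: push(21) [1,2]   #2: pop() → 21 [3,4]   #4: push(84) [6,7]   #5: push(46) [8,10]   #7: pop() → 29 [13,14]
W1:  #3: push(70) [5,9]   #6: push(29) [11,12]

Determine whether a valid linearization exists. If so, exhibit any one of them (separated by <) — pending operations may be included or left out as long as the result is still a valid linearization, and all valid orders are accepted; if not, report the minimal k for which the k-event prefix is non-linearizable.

step 1: #1 push(21) — stack <21>
step 2: #2 pop() → 21 — stack <>
step 3: #3 push(70) — stack <70>
step 4: #4 push(84) — stack <70,84>
step 5: #5 push(46) — stack <70,84,46>
step 6: #6 push(29) — stack <70,84,46,29>
step 7: #7 pop() → 29 — stack <70,84,46>

linearizable — witness: #1 < #2 < #3 < #4 < #5 < #6 < #7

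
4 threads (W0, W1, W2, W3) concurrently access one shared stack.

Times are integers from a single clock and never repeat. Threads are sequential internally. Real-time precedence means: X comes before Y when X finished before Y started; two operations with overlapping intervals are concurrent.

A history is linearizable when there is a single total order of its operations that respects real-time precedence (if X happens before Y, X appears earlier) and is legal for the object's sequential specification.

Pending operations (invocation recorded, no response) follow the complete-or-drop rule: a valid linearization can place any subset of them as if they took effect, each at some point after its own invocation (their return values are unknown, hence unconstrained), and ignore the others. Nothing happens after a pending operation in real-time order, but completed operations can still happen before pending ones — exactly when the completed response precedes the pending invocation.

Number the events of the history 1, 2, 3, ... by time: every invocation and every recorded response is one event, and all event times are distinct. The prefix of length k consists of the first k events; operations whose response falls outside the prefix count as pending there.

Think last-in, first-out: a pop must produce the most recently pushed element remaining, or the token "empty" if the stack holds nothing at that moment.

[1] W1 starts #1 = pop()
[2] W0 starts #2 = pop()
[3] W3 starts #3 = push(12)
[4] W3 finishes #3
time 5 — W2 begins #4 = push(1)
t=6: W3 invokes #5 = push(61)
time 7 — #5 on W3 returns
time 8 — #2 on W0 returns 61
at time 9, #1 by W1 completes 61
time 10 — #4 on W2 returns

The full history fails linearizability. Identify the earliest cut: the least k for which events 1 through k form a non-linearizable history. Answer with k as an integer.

9

events 1..8 are still linearizable — one witness is #1, #3, #4, #5, #2:
1. #1 pop() (pending, included), leaving stack <>
2. #3 push(12), leaving stack <12>
3. #4 push(1) (pending, included), leaving stack <12,1>
4. #5 push(61), leaving stack <12,1,61>
5. #2 pop() → 61, leaving stack <12,1>
once event 9 joins (#1's response, time 9), exhaustive search finds no witness
no completion choice of the 1 pending operation (#4) rescues it — every subset was tried
e.g. #1, #2, #3, #5 (pending dropped): illegal at step 1, since #1 pop() → 61 cannot apply there
e.g. #1, #3, #2, #5 (pending dropped): illegal at step 1, since #1 pop() → 61 cannot apply there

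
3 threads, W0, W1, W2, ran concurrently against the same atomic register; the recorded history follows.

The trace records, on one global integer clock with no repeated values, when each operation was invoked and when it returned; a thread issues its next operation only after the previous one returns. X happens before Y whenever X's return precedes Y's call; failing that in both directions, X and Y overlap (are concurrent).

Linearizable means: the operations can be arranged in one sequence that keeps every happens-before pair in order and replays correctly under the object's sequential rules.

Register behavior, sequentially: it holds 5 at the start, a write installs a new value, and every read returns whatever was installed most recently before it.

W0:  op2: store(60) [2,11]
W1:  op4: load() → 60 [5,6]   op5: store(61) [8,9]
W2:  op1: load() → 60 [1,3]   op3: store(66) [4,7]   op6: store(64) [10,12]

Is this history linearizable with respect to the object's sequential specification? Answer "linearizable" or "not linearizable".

linearizable

one valid linearization: op2, op1, op4, op3, op5, op6
step 1: op2 store(60) — value 60
step 2: op1 load() → 60 — value 60
step 3: op4 load() → 60 — value 60
step 4: op3 store(66) — value 66
step 5: op5 store(61) — value 61
step 6: op6 store(64) — value 64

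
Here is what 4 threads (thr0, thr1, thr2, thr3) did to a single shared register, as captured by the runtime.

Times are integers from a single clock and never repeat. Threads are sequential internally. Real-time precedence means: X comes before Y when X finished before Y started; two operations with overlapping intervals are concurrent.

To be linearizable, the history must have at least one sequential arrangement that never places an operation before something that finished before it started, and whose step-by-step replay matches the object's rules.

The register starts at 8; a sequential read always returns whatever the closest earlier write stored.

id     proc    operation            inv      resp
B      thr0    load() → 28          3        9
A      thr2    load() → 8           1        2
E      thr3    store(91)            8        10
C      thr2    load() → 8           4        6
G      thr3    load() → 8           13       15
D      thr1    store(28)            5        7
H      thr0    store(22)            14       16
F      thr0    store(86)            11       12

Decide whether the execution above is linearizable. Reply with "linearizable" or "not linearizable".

not linearizable

through event 14 a valid linearization exists; event 15 (G responding at time 15) ends that
8 orders of the 7 completed register ops respect real time; none is legal
no completion choice of the 1 pending operation (H) rescues it — every subset was tried
e.g. A, B, C, D, E, F, G (pending dropped): illegal at step 2, since B load() → 28 cannot apply there
e.g. A, B, D, C, E, F, G (pending dropped): illegal at step 2, since B load() → 28 cannot apply there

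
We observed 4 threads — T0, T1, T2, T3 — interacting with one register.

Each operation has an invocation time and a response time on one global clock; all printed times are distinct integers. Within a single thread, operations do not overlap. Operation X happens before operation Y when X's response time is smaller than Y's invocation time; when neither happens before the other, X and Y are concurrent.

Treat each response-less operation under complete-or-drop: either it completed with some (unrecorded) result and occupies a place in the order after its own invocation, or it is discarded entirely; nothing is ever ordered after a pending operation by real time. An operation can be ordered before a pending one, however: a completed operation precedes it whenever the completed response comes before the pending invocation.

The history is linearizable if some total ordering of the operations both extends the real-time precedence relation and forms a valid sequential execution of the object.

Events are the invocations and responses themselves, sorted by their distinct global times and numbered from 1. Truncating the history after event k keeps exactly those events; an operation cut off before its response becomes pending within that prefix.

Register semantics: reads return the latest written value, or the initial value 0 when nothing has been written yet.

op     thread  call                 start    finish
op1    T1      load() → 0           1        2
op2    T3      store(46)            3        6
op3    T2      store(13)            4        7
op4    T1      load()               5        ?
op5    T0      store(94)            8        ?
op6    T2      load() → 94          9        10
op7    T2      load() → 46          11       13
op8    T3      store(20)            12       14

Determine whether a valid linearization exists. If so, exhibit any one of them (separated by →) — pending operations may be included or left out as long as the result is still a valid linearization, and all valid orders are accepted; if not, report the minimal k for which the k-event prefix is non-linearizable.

not linearizable — minimal violating prefix: 13 events

already the first 13 events (up to op7's response at time 13) admit no linearization; the first 12 still do
2 orders of the 5 completed register ops respect real time; none is legal
include/drop combinations of the 3 pending operations (op4, op5, op8) were all tried; none helps
take op1, op2, op3, op6, op7 (pending dropped): step 4 already fails, because op6 load() → 94 cannot occur there
take op1, op3, op2, op6, op7 (pending dropped): step 4 already fails, because op6 load() → 94 cannot occur there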